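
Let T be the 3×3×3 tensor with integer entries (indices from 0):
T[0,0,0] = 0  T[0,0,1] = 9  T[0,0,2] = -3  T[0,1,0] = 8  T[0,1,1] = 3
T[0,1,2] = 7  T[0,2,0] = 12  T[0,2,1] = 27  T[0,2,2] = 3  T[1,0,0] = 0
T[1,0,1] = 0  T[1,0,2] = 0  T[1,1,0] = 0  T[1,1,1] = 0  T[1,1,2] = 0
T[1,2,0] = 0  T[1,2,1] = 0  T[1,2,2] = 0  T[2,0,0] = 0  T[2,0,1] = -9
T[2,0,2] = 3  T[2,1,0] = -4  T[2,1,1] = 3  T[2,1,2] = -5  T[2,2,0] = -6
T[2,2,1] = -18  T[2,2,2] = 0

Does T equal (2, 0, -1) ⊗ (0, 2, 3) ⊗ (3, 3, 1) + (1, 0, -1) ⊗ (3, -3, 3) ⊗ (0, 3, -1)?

Reconstruct entry (0,1,0) from the claimed factors: Σₗ aₗ[0]bₗ[1]cₗ[0] = (2)·(2)·(3) + (1)·(-3)·(0) = 12, but T[0,1,0] = 8. The claim is false.

No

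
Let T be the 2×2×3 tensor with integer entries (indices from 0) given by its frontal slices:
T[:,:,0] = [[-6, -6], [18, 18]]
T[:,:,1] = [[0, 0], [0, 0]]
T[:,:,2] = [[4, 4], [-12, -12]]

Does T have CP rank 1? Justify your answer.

Yes

If T = a (x) b (x) c then every fibre of T is a multiple of the corresponding factor, so read the factors off the fibres through the nonzero entry T[0,0,0] = -6.
The mode-1 fibre T[:,0,0] = [-6, 18] gives a = [1, -3] (primitive direction); the mode-2 fibre T[0,:,0] = [-6, -6] gives b = [1, 1]; then c[k] = T[0,0,k] / (a[0]·b[0]) = [-6, 0, 4] / 1 = [-6, 0, 4].
Expanding [1, -3] (x) [1, 1] (x) [-6, 0, 4] reproduces all 12 entries of T, so T = [1, -3] (x) [1, 1] (x) [-6, 0, 4] and rank(T) ≤ 1.
Equivalently every frontal slice T[:,:,k] is c[k] times the rank-1 matrix [1, -3] (x) [1, 1]. So T has rank 1 (it is nonzero).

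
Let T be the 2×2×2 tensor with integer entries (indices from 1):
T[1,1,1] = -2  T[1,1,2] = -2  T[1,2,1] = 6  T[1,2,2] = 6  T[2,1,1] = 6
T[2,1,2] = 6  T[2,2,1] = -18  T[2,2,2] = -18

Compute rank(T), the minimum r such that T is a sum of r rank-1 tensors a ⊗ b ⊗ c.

1

Lower bound: T ≠ 0 (e.g. T[1,1,1] = -2), so rank(T) ≥ 1.
Upper bound: if T = a ⊗ b ⊗ c then every fibre of T is a multiple of the corresponding factor, so read the factors off the fibres through the nonzero entry T[1,1,1] = -2.
The mode-1 fibre T[:,1,1] = [-2, 6] gives a = [1, -3] (primitive direction); the mode-2 fibre T[1,:,1] = [-2, 6] gives b = [1, -3]; then c[k] = T[1,1,k] / (a[1]·b[1]) = [-2, -2] / 1 = [-2, -2].
Expanding [1, -3] ⊗ [1, -3] ⊗ [-2, -2] reproduces all 8 entries of T, so T = [1, -3] ⊗ [1, -3] ⊗ [-2, -2] and rank(T) ≤ 1.
These bounds meet, so rank(T) = 1.
Check entry T[1,1,1] = -2: (1)·(1)·(-2) = -2.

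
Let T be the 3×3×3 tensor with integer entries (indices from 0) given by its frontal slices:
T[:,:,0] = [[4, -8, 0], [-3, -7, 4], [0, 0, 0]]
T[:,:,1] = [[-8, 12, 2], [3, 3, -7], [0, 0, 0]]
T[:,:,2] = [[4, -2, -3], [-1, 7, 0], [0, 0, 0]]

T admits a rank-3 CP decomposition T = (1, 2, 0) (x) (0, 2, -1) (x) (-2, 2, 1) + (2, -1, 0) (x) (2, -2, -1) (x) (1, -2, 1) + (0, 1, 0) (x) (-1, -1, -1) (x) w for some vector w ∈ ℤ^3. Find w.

Subtract the known terms from T to get the rank-1 residual R = (0, 1, 0) (x) (-1, -1, -1) (x) w, so R[i,j,k] = a[i]·b[j]·w[k]. Pick indices with nonzero a[1]·b[0] = (1)·(-1) = -1. Only the fibre through (1,0,·) is needed: R[1,0,:] = T[1,0,:] − Σₗ aₗ[1]bₗ[0]cₗ = [-3, 3, -1] − (2)·(0)·(-2, 2, 1) − (-1)·(2)·(1, -2, 1) = [-1, -1, 1]. Then w[k] = R[1,0,k] / -1 for each k, giving w = [-1, -1, 1] / -1 = (1, 1, -1).

w = (1, 1, -1)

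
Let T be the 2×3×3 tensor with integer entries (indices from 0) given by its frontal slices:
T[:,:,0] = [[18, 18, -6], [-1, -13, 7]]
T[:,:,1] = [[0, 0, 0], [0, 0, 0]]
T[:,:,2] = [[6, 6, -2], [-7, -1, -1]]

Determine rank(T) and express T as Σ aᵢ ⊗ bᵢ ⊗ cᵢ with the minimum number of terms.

Lower bound: in the mode-1 unfolding of T (rows indexed by i, columns by (j,k)) the 2×2 minor on rows i ∈ {0, 1}, columns (j,k) ∈ {(0,0), (0,2)} is det [[18, 6], [-1, -7]] = -120 ≠ 0, so that unfolding has rank ≥ 2 and hence rank(T) ≥ 2 (CP rank is at least every unfolding rank, though it can be larger).
Upper bound: with S_k = T[:,:,k], the two rank-1 terms a₁b₁ᵀ, a₂b₂ᵀ are the rank-1 members of the pencil x·S₀ + y·S₂.
The 2×2 minor of x·S₀ + y·S₂ on rows {0,1}, columns {0,1} is −216·x² + 36·xy + 36·y² = (-36)·(2·x − y)(3·x + y), vanishing at (x:y) = (1:2) and (1:-3).
M₁ = S₀ + 2·S₂ = [[30, 30, -10], [-15, -15, 5]] = 5·[2, -1][3, 3, -1]ᵀ and M₂ = S₀ − 3·S₂ = [[0, 0, 0], [20, -10, 10]] = 10·[0, 1][2, -1, 1]ᵀ, so take a₁ = [2, -1], b₁ = [3, 3, -1], a₂ = [0, 1], b₂ = [2, -1, 1].
Each slice is an integer combination of E₁ = a₁b₁ᵀ and E₂ = a₂b₂ᵀ: S₀ = 3·E₁ + 4·E₂, S₁ = 0, S₂ = E₁ − 2·E₂; reading off coefficients, c₁ = [3, 0, 1] and c₂ = [4, 0, -2].
Hence T = [2, -1] ⊗ [3, 3, -1] ⊗ [3, 0, 1] + [0, 1] ⊗ [2, -1, 1] ⊗ [4, 0, -2], so rank(T) ≤ 2.
These bounds meet, so rank(T) = 2.

rank(T) = 2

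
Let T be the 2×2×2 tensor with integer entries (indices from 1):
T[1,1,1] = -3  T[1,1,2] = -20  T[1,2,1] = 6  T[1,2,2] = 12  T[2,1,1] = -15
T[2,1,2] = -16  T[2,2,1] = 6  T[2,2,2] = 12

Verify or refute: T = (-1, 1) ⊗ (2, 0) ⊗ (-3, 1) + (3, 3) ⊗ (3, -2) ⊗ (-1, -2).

Yes

Reconstruct entrywise from the claimed factors. For example, T[1,1,1] = -3 and Σₗ aₗ[1]bₗ[1]cₗ[1] = (-1)·(2)·(-3) + (3)·(3)·(-1) = -3; checking all 8 entries, every one matches. The claim holds.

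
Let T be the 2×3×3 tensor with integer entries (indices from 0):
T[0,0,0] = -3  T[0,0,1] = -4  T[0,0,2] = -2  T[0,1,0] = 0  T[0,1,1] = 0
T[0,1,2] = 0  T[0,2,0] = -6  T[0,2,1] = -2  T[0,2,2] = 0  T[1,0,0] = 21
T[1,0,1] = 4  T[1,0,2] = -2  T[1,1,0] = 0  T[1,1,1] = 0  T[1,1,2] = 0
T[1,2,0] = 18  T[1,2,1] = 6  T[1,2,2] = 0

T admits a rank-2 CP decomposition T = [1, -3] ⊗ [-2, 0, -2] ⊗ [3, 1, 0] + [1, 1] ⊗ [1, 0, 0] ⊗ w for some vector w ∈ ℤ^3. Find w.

Subtract the known terms from T to get the rank-1 residual R = [1, 1] ⊗ [1, 0, 0] ⊗ w, so R[i,j,k] = a[i]·b[j]·w[k]. Pick indices with nonzero a[0]·b[0] = (1)·(1) = 1. Only the fibre through (0,0,·) is needed: R[0,0,:] = T[0,0,:] − Σₗ aₗ[0]bₗ[0]cₗ = [-3, -4, -2] − (1)·(-2)·[3, 1, 0] = [3, -2, -2]. Then w[k] = R[0,0,k] / 1 for each k, giving w = [3, -2, -2] / 1 = [3, -2, -2].

w = [3, -2, -2]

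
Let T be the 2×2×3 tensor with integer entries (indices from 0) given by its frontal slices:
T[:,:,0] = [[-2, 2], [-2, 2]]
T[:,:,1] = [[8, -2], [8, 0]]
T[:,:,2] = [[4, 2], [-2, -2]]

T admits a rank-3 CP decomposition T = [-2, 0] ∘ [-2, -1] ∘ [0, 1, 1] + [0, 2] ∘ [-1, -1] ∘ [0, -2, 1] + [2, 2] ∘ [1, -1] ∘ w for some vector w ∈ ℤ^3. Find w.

w = [-1, 2, 0]

Subtract the known terms from T to get the rank-1 residual R = [2, 2] ∘ [1, -1] ∘ w, so R[i,j,k] = a[i]·b[j]·w[k]. Pick indices with nonzero a[0]·b[0] = (2)·(1) = 2. Only the fibre through (0,0,·) is needed: R[0,0,:] = T[0,0,:] − Σₗ aₗ[0]bₗ[0]cₗ = [-2, 8, 4] − (-2)·(-2)·[0, 1, 1] − (0)·(-1)·[0, -2, 1] = [-2, 4, 0]. Then w[k] = R[0,0,k] / 2 for each k, giving w = [-2, 4, 0] / 2 = [-1, 2, 0].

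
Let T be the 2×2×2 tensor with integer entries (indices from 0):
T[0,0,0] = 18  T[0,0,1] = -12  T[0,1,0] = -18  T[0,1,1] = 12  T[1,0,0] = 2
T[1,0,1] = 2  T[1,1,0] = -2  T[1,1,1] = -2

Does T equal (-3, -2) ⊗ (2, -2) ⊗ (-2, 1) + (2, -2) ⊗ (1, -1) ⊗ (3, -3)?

Reconstruct entrywise from the claimed factors. For example, T[0,0,1] = -12 and Σₗ aₗ[0]bₗ[0]cₗ[1] = (-3)·(2)·(1) + (2)·(1)·(-3) = -12; checking all 8 entries, every one matches. The claim holds.

Yes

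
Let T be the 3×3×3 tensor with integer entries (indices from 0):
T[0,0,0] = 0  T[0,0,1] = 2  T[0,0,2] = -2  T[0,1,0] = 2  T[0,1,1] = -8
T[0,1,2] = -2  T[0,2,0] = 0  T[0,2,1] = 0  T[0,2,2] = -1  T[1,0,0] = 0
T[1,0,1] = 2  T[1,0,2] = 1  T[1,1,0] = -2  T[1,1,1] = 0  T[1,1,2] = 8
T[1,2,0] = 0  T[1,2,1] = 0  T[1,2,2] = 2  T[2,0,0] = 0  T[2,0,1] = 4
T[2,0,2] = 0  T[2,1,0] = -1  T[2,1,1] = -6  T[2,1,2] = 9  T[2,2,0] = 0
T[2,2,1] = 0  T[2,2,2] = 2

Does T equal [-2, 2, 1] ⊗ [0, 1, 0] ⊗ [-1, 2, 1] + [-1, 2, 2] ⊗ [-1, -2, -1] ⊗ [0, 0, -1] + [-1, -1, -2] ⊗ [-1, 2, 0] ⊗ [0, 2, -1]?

Yes

Reconstruct entrywise from the claimed factors. For example, T[1,1,0] = -2 and Σₗ aₗ[1]bₗ[1]cₗ[0] = (2)·(1)·(-1) + (2)·(-2)·(0) + (-1)·(2)·(0) = -2; checking all 27 entries, every one matches. The claim holds.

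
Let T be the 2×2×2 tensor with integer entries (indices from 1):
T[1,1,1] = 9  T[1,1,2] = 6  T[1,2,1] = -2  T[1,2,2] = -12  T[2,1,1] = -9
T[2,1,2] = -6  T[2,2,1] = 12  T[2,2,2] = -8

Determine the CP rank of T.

Lower bound: in the mode-3 unfolding of T (rows indexed by k, columns by (i,j)) the 2×2 minor on rows k ∈ {1, 2}, columns (i,j) ∈ {(1,1), (1,2)} is det [[9, -2], [6, -12]] = -96 ≠ 0, so that unfolding has rank ≥ 2 and hence rank(T) ≥ 2 (CP rank is at least every unfolding rank, though it can be larger).
Upper bound: with S_k = T[:,:,k], the two rank-1 terms a₁b₁ᵀ, a₂b₂ᵀ are the rank-1 members of the pencil x·S₁ + y·S₂.
det(x·S₁ + y·S₂) is 90·x² − 120·xy − 120·y² = 30·(x − 2·y)(3·x + 2·y), vanishing at (x:y) = (2:1) and (2:-3).
M₁ = 2·S₁ + S₂ = [[24, -16], [-24, 16]] = 8·[1, -1][3, -2]ᵀ and M₂ = 2·S₁ − 3·S₂ = [[0, 32], [0, 48]] = 16·[2, 3][0, 1]ᵀ, so take a₁ = [1, -1], b₁ = [3, -2], a₂ = [2, 3], b₂ = [0, 1].
Each slice is an integer combination of E₁ = a₁b₁ᵀ and E₂ = a₂b₂ᵀ: S₁ = 3·E₁ + 2·E₂, S₂ = 2·E₁ − 4·E₂; reading off coefficients, c₁ = [3, 2] and c₂ = [2, -4].
Hence T = [1, -1] (x) [3, -2] (x) [3, 2] + [2, 3] (x) [0, 1] (x) [2, -4], so rank(T) ≤ 2.
These bounds meet, so rank(T) = 2.

2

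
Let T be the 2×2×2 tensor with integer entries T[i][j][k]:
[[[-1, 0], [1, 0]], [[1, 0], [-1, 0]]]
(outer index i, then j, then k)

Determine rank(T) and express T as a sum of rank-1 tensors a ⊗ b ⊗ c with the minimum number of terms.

Lower bound: T ≠ 0 (e.g. T[0,0,0] = -1), so rank(T) ≥ 1.
Upper bound: if T = a ⊗ b ⊗ c then every fibre of T is a multiple of the corresponding factor, so read the factors off the fibres through the nonzero entry T[0,0,0] = -1.
The mode-1 fibre T[:,0,0] = [-1, 1] gives a = (1, -1) (primitive direction); the mode-2 fibre T[0,:,0] = [-1, 1] gives b = (1, -1); then c[k] = T[0,0,k] / (a[0]·b[0]) = [-1, 0] / 1 = (-1, 0).
Expanding (1, -1) ⊗ (1, -1) ⊗ (-1, 0) reproduces all 8 entries of T, so T = (1, -1) ⊗ (1, -1) ⊗ (-1, 0) and rank(T) ≤ 1.
These bounds meet, so rank(T) = 1.

rank(T) = 1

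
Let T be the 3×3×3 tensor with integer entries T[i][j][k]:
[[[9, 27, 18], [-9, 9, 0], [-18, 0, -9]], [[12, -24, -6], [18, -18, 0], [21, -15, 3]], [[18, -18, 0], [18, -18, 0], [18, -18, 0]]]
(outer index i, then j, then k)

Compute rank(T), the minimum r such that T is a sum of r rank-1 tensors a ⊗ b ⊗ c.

Lower bound: in the mode-3 unfolding of T (rows indexed by k, columns by (i,j)) the 2×2 minor on rows k ∈ {0, 1}, columns (i,j) ∈ {(0,0), (0,1)} is det [[9, -9], [27, 9]] = 324 ≠ 0, so that unfolding has rank ≥ 2 and hence rank(T) ≥ 2 (CP rank is at least every unfolding rank, though it can be larger).
Upper bound: with S_k = T[:,:,k], the two rank-1 terms a₁b₁ᵀ, a₂b₂ᵀ are the rank-1 members of the pencil x·S₀ + y·S₁.
The 2×2 minor of x·S₀ + y·S₁ on rows {0,1}, columns {0,1} is 270·x² − 270·y² = 270·(x − y)(x + y), vanishing at (x:y) = (1:1) and (1:-1).
M₁ = S₀ + S₁ = [[36, 0, -18], [-12, 0, 6], [0, 0, 0]] = 6·[3, -1, 0][2, 0, -1]ᵀ and M₂ = S₀ − S₁ = [[-18, -18, -18], [36, 36, 36], [36, 36, 36]] = (-18)·[1, -2, -2][1, 1, 1]ᵀ, so take a₁ = [3, -1, 0], b₁ = [2, 0, -1], a₂ = [1, -2, -2], b₂ = [1, 1, 1].
Each slice is an integer combination of E₁ = a₁b₁ᵀ and E₂ = a₂b₂ᵀ: S₀ = 3·E₁ − 9·E₂, S₁ = 3·E₁ + 9·E₂, S₂ = 3·E₁; reading off coefficients, c₁ = [3, 3, 3] and c₂ = [-9, 9, 0].
Hence T = [3, -1, 0] ⊗ [2, 0, -1] ⊗ [3, 3, 3] + [1, -2, -2] ⊗ [1, 1, 1] ⊗ [-9, 9, 0], so rank(T) ≤ 2.
These bounds meet, so rank(T) = 2.

2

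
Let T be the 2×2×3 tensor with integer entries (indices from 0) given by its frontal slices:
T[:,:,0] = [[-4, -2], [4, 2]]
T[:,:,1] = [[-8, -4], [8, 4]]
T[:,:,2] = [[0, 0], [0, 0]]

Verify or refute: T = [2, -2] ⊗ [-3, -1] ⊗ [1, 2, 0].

Reconstruct entry (0,0,0) from the claimed factors: Σₗ aₗ[0]bₗ[0]cₗ[0] = (2)·(-3)·(1) = -6, but T[0,0,0] = -4. The claim is false.

No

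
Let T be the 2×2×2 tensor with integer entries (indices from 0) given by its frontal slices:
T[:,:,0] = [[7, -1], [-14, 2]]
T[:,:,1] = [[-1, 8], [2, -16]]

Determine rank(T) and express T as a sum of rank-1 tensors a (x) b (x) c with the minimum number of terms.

Lower bound: the mode-2 unfolding of T (rows indexed by j, columns by (i,k) = (0,0), (0,1), (1,0), (1,1)) is [[7, -1, -14, 2], [-1, 8, 2, -16]].
There the 2×2 minor on rows j ∈ {0, 1}, columns (i,k) ∈ {(0,0), (0,1)} is det [[7, -1], [-1, 8]] = 55 ≠ 0, so this unfolding has rank ≥ 2; CP rank is at least every unfolding rank, so rank(T) ≥ 2. (Flattening ranks never certify an upper bound on CP rank; for that we must actually write T with 2 rank-1 terms.)
Upper bound — finding two terms. Every mode-1 slice of T is a multiple of one matrix: T[i,:,:] = a[i]·M with a = [1, -2] and M = [[7, -1], [-1, 8]] (rows indexed by j, columns by k). So it suffices to write M as a sum of two rank-1 matrices.
Splitting M by its rows (j = 0, 1), M = [1, 0][7, -1]ᵀ + [0, 1][-1, 8]ᵀ.
Hence T = [1, -2] (x) [1, 0] (x) [7, -1] + [1, -2] (x) [0, 1] (x) [-1, 8], so rank(T) ≤ 2.
These bounds meet, so rank(T) = 2.
Check entry T[0,1,0] = -1: (1)·(0)·(7) + (1)·(1)·(-1) = -1.

rank(T) = 2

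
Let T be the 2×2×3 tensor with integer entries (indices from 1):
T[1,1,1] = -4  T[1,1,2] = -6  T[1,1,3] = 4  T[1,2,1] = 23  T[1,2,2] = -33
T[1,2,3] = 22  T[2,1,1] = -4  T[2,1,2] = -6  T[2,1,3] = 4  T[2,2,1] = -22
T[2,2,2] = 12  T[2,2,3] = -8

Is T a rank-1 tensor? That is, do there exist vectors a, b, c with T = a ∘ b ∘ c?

The mode-2 unfolding of T (rows indexed by j, columns by (i,k) = (1,1), (1,2), (1,3), (2,1), (2,2), (2,3)) is [[-4, -6, 4, -4, -6, 4], [23, -33, 22, -22, 12, -8]].
There the 2×2 minor on rows j ∈ {1, 2}, columns (i,k) ∈ {(1,1), (1,2)} is det [[-4, -6], [23, -33]] = 270 ≠ 0, so this unfolding has rank ≥ 2; CP rank is at least every unfolding rank, so rank(T) ≥ 2.
In particular rank(T) ≥ 2 > 1, so T is not rank-1.

No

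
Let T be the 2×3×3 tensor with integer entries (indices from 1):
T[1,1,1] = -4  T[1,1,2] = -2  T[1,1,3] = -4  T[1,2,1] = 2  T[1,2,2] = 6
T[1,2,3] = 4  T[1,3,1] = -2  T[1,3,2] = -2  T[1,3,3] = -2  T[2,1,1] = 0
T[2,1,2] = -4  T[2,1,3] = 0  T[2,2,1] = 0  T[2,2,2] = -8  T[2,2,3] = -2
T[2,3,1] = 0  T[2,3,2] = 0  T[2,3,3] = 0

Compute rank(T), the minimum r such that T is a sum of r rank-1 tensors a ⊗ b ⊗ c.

Lower bound: the mode-2 unfolding of T (rows indexed by j, columns by (i,k) = (1,1), (1,2), (1,3), (2,1), (2,2), (2,3)) is [[-4, -2, -4, 0, -4, 0], [2, 6, 4, 0, -8, -2], [-2, -2, -2, 0, 0, 0]].
There the 3×3 minor on rows j ∈ {1, 2, 3}, columns (i,k) ∈ {(1,1), (1,2), (1,3)} is det [[-4, -2, -4], [2, 6, 4], [-2, -2, -2]] = -8 ≠ 0, so this unfolding has rank ≥ 3; CP rank is at least every unfolding rank, so rank(T) ≥ 3. (This is only a lower bound: in general the CP rank may exceed every unfolding rank, so we still need to exhibit 3 rank-1 terms summing to T.)
Upper bound: T is a sum of 3 rank-1 terms, T = (1, -2) ⊗ (1, 2, 0) ⊗ (0, 2, 0) + (1, -1) ⊗ (0, 1, 0) ⊗ (0, 0, 2) + (1, 0) ⊗ (2, -1, 1) ⊗ (-2, -2, -2) (one valid choice — decompositions are not unique — normalised so each a, b is primitive with positive first nonzero entry; check it by expanding all entries), so rank(T) ≤ 3.
These bounds meet, so rank(T) = 3.
Check entry T[1,2,2] = 6: (1)·(2)·(2) + (1)·(1)·(0) + (1)·(-1)·(-2) = 6.

3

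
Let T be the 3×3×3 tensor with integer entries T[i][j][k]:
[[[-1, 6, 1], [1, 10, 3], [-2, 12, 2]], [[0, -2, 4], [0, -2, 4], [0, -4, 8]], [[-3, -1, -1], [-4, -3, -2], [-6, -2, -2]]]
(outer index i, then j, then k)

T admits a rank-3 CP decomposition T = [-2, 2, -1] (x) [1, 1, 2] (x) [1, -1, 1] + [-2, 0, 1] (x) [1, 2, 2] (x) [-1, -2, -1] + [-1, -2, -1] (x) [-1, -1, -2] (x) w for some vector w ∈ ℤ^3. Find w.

Subtract the known terms from T to get the rank-1 residual R = [-1, -2, -1] (x) [-1, -1, -2] (x) w, so R[i,j,k] = a[i]·b[j]·w[k]. Pick indices with nonzero a[0]·b[0] = (-1)·(-1) = 1. Only the fibre through (0,0,·) is needed: R[0,0,:] = T[0,0,:] − Σₗ aₗ[0]bₗ[0]cₗ = [-1, 6, 1] − (-2)·(1)·[1, -1, 1] − (-2)·(1)·[-1, -2, -1] = [-1, 0, 1]. Then w[k] = R[0,0,k] / 1 for each k, giving w = [-1, 0, 1] / 1 = [-1, 0, 1].

w = [-1, 0, 1]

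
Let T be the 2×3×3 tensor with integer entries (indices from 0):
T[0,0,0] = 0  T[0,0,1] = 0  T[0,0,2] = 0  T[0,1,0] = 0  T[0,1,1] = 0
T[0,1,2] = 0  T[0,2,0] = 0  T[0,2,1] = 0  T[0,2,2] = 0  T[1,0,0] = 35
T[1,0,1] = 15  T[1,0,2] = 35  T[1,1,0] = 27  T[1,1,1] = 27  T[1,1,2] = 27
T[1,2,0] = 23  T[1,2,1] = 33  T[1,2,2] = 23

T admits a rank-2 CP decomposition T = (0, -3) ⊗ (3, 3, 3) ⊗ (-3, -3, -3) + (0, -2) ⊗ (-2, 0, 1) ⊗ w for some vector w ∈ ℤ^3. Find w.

Subtract the known terms from T to get the rank-1 residual R = (0, -2) ⊗ (-2, 0, 1) ⊗ w, so R[i,j,k] = a[i]·b[j]·w[k]. Pick indices with nonzero a[1]·b[0] = (-2)·(-2) = 4. Only the fibre through (1,0,·) is needed: R[1,0,:] = T[1,0,:] − Σₗ aₗ[1]bₗ[0]cₗ = [35, 15, 35] − (-3)·(3)·(-3, -3, -3) = [8, -12, 8]. Then w[k] = R[1,0,k] / 4 for each k, giving w = [8, -12, 8] / 4 = (2, -3, 2).

w = (2, -3, 2)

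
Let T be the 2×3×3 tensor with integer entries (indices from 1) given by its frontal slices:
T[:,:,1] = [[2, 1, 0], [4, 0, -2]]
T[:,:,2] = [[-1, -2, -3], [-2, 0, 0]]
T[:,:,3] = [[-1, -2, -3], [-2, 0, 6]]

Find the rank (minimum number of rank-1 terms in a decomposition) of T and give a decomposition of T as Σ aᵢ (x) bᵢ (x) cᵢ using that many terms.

Lower bound: the mode-3 unfolding of T (rows indexed by k, columns by (i,j) = (1,1), (1,2), (1,3), (2,1), (2,2), (2,3)) is [[2, 1, 0, 4, 0, -2], [-1, -2, -3, -2, 0, 0], [-1, -2, -3, -2, 0, 6]].
There the 3×3 minor on rows k ∈ {1, 2, 3}, columns (i,j) ∈ {(1,1), (1,2), (2,3)} is det [[2, 1, -2], [-1, -2, 0], [-1, -2, 6]] = -18 ≠ 0, so this unfolding has rank ≥ 3; CP rank is at least every unfolding rank, so rank(T) ≥ 3. (Unfolding ranks only ever bound the CP rank from below — rank(T) can be strictly larger than all of them — so the matching upper bound has to come from an explicit 3-term decomposition.)
Upper bound: T is a sum of 3 rank-1 terms, T = [0, 1] (x) [0, 0, 1] (x) [2, -2, 4] + [1, 0] (x) [0, 1, 2] (x) [1, -2, -2] + [1, 2] (x) [1, 0, -1] (x) [2, -1, -1] (one valid choice — decompositions are not unique — normalised so each a, b is primitive with positive first nonzero entry; check it by expanding all entries), so rank(T) ≤ 3.
These bounds meet, so rank(T) = 3.

rank(T) = 3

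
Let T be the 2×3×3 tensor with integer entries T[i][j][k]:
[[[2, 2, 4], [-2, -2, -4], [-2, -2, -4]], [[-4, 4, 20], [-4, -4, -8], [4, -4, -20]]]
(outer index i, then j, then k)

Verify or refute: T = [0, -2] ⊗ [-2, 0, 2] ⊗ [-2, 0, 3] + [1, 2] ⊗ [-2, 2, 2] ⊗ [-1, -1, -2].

Reconstruct entrywise from the claimed factors. For example, T[1,0,2] = 20 and Σₗ aₗ[1]bₗ[0]cₗ[2] = (-2)·(-2)·(3) + (2)·(-2)·(-2) = 20; checking all 18 entries, every one matches. The claim holds.

Yes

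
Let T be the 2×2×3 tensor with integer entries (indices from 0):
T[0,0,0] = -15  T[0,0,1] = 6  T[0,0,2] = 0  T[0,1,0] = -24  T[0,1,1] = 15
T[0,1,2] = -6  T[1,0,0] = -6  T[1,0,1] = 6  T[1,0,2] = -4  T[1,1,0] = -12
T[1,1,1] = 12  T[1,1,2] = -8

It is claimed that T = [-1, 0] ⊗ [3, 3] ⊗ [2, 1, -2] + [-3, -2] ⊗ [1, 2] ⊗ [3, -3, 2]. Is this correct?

Reconstruct entrywise from the claimed factors. For example, T[0,0,2] = 0 and Σₗ aₗ[0]bₗ[0]cₗ[2] = (-1)·(3)·(-2) + (-3)·(1)·(2) = 0; checking all 12 entries, every one matches. The claim holds.

Yes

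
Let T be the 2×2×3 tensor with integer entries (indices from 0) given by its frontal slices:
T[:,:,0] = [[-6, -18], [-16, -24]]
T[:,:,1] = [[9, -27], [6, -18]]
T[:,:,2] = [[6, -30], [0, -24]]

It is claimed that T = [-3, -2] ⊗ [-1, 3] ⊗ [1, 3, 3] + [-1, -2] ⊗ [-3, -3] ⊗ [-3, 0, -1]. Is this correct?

Reconstruct entrywise from the claimed factors. For example, T[1,0,1] = 6 and Σₗ aₗ[1]bₗ[0]cₗ[1] = (-2)·(-1)·(3) + (-2)·(-3)·(0) = 6; checking all 12 entries, every one matches. The claim holds.

Yes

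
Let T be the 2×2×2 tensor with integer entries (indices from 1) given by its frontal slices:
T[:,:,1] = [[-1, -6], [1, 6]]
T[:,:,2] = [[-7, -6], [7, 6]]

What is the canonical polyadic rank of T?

Lower bound: the mode-3 unfolding of T (rows indexed by k, columns by (i,j) = (1,1), (1,2), (2,1), (2,2)) is [[-1, -6, 1, 6], [-7, -6, 7, 6]].
There the 2×2 minor on rows k ∈ {1, 2}, columns (i,j) ∈ {(1,1), (1,2)} is det [[-1, -6], [-7, -6]] = -36 ≠ 0, so this unfolding has rank ≥ 2; CP rank is at least every unfolding rank, so rank(T) ≥ 2. (This is only a lower bound: in general the CP rank may exceed every unfolding rank, so we still need to exhibit 2 rank-1 terms summing to T.)
Upper bound — finding two terms. Every mode-1 slice of T is a multiple of one matrix: T[i,:,:] = a[i]·M with a = (1, -1) and M = [[-1, -7], [-6, -6]] (rows indexed by j, columns by k). So it suffices to write M as a sum of two rank-1 matrices.
Splitting M by its rows (j = 1, 2), M = (1, 0)(-1, -7)ᵀ + (0, 1)(-6, -6)ᵀ.
Hence T = (1, -1) ⊗ (1, 0) ⊗ (-1, -7) + (1, -1) ⊗ (0, 1) ⊗ (-6, -6), so rank(T) ≤ 2.
These bounds meet, so rank(T) = 2.

2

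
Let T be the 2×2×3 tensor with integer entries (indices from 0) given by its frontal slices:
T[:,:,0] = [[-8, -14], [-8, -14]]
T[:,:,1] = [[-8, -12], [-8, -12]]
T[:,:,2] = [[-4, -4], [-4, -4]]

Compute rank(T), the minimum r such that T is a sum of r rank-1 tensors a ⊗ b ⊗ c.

Lower bound: in the mode-3 unfolding of T (rows indexed by k, columns by (i,j)) the 2×2 minor on rows k ∈ {0, 1}, columns (i,j) ∈ {(0,0), (0,1)} is det [[-8, -14], [-8, -12]] = -16 ≠ 0, so that unfolding has rank ≥ 2 and hence rank(T) ≥ 2 (CP rank is at least every unfolding rank, though it can be larger).
Upper bound: T[i,:,:] = a[i]·M for every slice, with a = [1, 1] and M = [[-8, -8, -4], [-14, -12, -4]] (rows j, columns k).
Splitting M by its rows (j = 0, 1), M = [1, 0][-8, -8, -4]ᵀ + [0, 1][-14, -12, -4]ᵀ.
Hence T = [1, 1] ⊗ [1, 0] ⊗ [-8, -8, -4] + [1, 1] ⊗ [0, 1] ⊗ [-14, -12, -4], so rank(T) ≤ 2.
These bounds meet, so rank(T) = 2.

2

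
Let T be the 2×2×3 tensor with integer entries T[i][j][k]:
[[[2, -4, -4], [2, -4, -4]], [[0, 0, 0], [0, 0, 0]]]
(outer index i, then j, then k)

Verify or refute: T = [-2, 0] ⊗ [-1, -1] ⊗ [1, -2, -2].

Reconstruct entrywise from the claimed factors. For example, T[0,0,2] = -4 and Σₗ aₗ[0]bₗ[0]cₗ[2] = (-2)·(-1)·(-2) = -4; checking all 12 entries, every one matches. The claim holds.

Yes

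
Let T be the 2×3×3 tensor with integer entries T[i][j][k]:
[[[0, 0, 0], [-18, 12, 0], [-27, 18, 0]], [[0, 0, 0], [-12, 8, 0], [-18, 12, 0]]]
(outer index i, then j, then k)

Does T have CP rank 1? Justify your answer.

If T = a (x) b (x) c then every fibre of T is a multiple of the corresponding factor, so read the factors off the fibres through the nonzero entry T[0,1,0] = -18.
The mode-1 fibre T[:,1,0] = [-18, -12] gives a = [3, 2] (primitive direction); the mode-2 fibre T[0,:,0] = [0, -18, -27] gives b = [0, 2, 3]; then c[k] = T[0,1,k] / (a[0]·b[1]) = [-18, 12, 0] / 6 = [-3, 2, 0].
Expanding [3, 2] (x) [0, 2, 3] (x) [-3, 2, 0] reproduces all 18 entries of T, so T = [3, 2] (x) [0, 2, 3] (x) [-3, 2, 0] and rank(T) ≤ 1.
Equivalently every frontal slice T[:,:,k] is c[k] times the rank-1 matrix [3, 2] (x) [0, 2, 3]. So T has rank 1 (it is nonzero).

Yes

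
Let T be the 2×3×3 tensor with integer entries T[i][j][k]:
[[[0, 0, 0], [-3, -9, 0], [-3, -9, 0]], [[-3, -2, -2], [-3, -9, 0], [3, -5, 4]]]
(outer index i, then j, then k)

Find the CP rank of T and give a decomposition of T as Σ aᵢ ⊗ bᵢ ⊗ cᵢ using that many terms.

rank(T) = 2

Lower bound: the mode-1 unfolding of T (rows indexed by i, columns by (j,k) = (0,0), (0,1), (0,2), (1,0), (1,1), (1,2), (2,0), (2,1), (2,2)) is [[0, 0, 0, -3, -9, 0, -3, -9, 0], [-3, -2, -2, -3, -9, 0, 3, -5, 4]].
There the 2×2 minor on rows i ∈ {0, 1}, columns (j,k) ∈ {(0,0), (1,0)} is det [[0, -3], [-3, -3]] = -9 ≠ 0, so this unfolding has rank ≥ 2; CP rank is at least every unfolding rank, so rank(T) ≥ 2. (This is only a lower bound: in general the CP rank may exceed every unfolding rank, so we still need to exhibit 2 rank-1 terms summing to T.)
Upper bound — finding two terms. Write S_k = T[:,:,k] for the frontal slices: S₀ = [[0, -3, -3], [-3, -3, 3]], S₁ = [[0, -9, -9], [-2, -9, -5]], S₂ = [[0, 0, 0], [-2, 0, 4]].
If T = a₁ ⊗ b₁ ⊗ c₁ + a₂ ⊗ b₂ ⊗ c₂ then each S_k = c₁[k]·a₁b₁ᵀ + c₂[k]·a₂b₂ᵀ. S₀ and S₁ are linearly independent, so a₁b₁ᵀ and a₂b₂ᵀ must span the same plane of matrices: they are the rank-1 matrices of the form x·S₀ + y·S₁.
The 2×2 minor of x·S₀ + y·S₁ on rows {0,1}, columns {0,1} is −9·x² − 33·xy − 18·y² = (-3)·(x + 3·y)(3·x + 2·y), vanishing at (x:y) = (3:-1) and (2:-3).
M₁ = 3·S₀ − S₁ = [[0, 0, 0], [-7, 0, 14]] = (-7)·(0, 1)(1, 0, -2)ᵀ and M₂ = 2·S₀ − 3·S₁ = [[0, 21, 21], [0, 21, 21]] = 21·(1, 1)(0, 1, 1)ᵀ, so take a₁ = (0, 1), b₁ = (1, 0, -2), a₂ = (1, 1), b₂ = (0, 1, 1).
Each slice is an integer combination of E₁ = a₁b₁ᵀ and E₂ = a₂b₂ᵀ: S₀ = −3·E₁ − 3·E₂, S₁ = −2·E₁ − 9·E₂, S₂ = −2·E₁; reading off coefficients, c₁ = (-3, -2, -2) and c₂ = (-3, -9, 0).
Hence T = (0, 1) ⊗ (1, 0, -2) ⊗ (-3, -2, -2) + (1, 1) ⊗ (0, 1, 1) ⊗ (-3, -9, 0), so rank(T) ≤ 2.
These bounds meet, so rank(T) = 2.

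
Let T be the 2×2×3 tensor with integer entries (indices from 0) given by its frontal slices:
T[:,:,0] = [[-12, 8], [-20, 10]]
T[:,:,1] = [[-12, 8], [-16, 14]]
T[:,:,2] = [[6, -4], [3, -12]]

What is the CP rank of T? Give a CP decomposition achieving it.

Lower bound: the mode-3 unfolding of T (rows indexed by k, columns by (i,j) = (0,0), (0,1), (1,0), (1,1)) is [[-12, 8, -20, 10], [-12, 8, -16, 14], [6, -4, 3, -12]].
There the 2×2 minor on rows k ∈ {0, 1}, columns (i,j) ∈ {(0,0), (1,0)} is det [[-12, -20], [-12, -16]] = -48 ≠ 0, so this unfolding has rank ≥ 2; CP rank is at least every unfolding rank, so rank(T) ≥ 2. (This is only a lower bound: in general the CP rank may exceed every unfolding rank, so we still need to exhibit 2 rank-1 terms summing to T.)
Upper bound — finding two terms. Write S_k = T[:,:,k] for the frontal slices: S₀ = [[-12, 8], [-20, 10]], S₁ = [[-12, 8], [-16, 14]], S₂ = [[6, -4], [3, -12]].
If T = a₁ ⊗ b₁ ⊗ c₁ + a₂ ⊗ b₂ ⊗ c₂ then each S_k = c₁[k]·a₁b₁ᵀ + c₂[k]·a₂b₂ᵀ. S₀ and S₁ are linearly independent, so a₁b₁ᵀ and a₂b₂ᵀ must span the same plane of matrices: they are the rank-1 matrices of the form x·S₀ + y·S₁.
det(x·S₀ + y·S₁) is 40·x² − 40·y² = 40·(x − y)(x + y), vanishing at (x:y) = (1:1) and (1:-1).
M₁ = S₀ + S₁ = [[-24, 16], [-36, 24]] = (-4)·[2, 3][3, -2]ᵀ and M₂ = S₀ − S₁ = [[0, 0], [-4, -4]] = (-4)·[0, 1][1, 1]ᵀ, so take a₁ = [2, 3], b₁ = [3, -2], a₂ = [0, 1], b₂ = [1, 1].
Each slice is an integer combination of E₁ = a₁b₁ᵀ and E₂ = a₂b₂ᵀ: S₀ = −2·E₁ − 2·E₂, S₁ = −2·E₁ + 2·E₂, S₂ = E₁ − 6·E₂; reading off coefficients, c₁ = [-2, -2, 1] and c₂ = [-2, 2, -6].
Hence T = [2, 3] ⊗ [3, -2] ⊗ [-2, -2, 1] + [0, 1] ⊗ [1, 1] ⊗ [-2, 2, -6], so rank(T) ≤ 2.
These bounds meet, so rank(T) = 2.

rank(T) = 2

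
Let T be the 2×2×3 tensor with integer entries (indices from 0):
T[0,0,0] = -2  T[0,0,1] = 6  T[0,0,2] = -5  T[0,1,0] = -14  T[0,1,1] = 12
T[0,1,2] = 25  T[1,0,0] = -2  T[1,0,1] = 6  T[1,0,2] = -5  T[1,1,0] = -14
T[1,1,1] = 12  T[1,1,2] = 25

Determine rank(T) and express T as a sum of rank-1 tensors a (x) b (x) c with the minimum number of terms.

rank(T) = 2

Lower bound: in the mode-3 unfolding of T (rows indexed by k, columns by (i,j)) the 2×2 minor on rows k ∈ {0, 1}, columns (i,j) ∈ {(0,0), (0,1)} is det [[-2, -14], [6, 12]] = 60 ≠ 0, so that unfolding has rank ≥ 2 and hence rank(T) ≥ 2 (CP rank is at least every unfolding rank, though it can be larger).
Upper bound: T[i,:,:] = a[i]·M for every slice, with a = [1, 1] and M = [[-2, 6, -5], [-14, 12, 25]] (rows j, columns k).
Splitting M by its rows (j = 0, 1), M = [1, 0][-2, 6, -5]ᵀ + [0, 1][-14, 12, 25]ᵀ.
Hence T = [1, 1] (x) [1, 0] (x) [-2, 6, -5] + [1, 1] (x) [0, 1] (x) [-14, 12, 25], so rank(T) ≤ 2.
These bounds meet, so rank(T) = 2.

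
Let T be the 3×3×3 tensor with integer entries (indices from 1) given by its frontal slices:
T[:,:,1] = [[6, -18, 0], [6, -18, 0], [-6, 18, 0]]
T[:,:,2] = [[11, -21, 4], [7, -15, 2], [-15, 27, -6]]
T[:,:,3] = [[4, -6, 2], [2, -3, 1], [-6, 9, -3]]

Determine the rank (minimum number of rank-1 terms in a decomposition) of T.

Lower bound: the mode-2 unfolding of T (rows indexed by j, columns by (i,k) = (1,1), (1,2), (1,3), (2,1), (2,2), (2,3), (3,1), (3,2), (3,3)) is [[6, 11, 4, 6, 7, 2, -6, -15, -6], [-18, -21, -6, -18, -15, -3, 18, 27, 9], [0, 4, 2, 0, 2, 1, 0, -6, -3]].
There the 2×2 minor on rows j ∈ {1, 2}, columns (i,k) ∈ {(1,1), (1,2)} is det [[6, 11], [-18, -21]] = 72 ≠ 0, so this unfolding has rank ≥ 2; CP rank is at least every unfolding rank, so rank(T) ≥ 2. (Unfolding ranks only ever bound the CP rank from below — rank(T) can be strictly larger than all of them — so the matching upper bound has to come from an explicit 2-term decomposition.)
Upper bound — finding two terms. Write S_k = T[:,:,k] for the frontal slices: S₁ = [[6, -18, 0], [6, -18, 0], [-6, 18, 0]], S₂ = [[11, -21, 4], [7, -15, 2], [-15, 27, -6]], S₃ = [[4, -6, 2], [2, -3, 1], [-6, 9, -3]].
If T = a₁ ∘ b₁ ∘ c₁ + a₂ ∘ b₂ ∘ c₂ then each S_k = c₁[k]·a₁b₁ᵀ + c₂[k]·a₂b₂ᵀ. S₁ and S₂ are linearly independent, so a₁b₁ᵀ and a₂b₂ᵀ must span the same plane of matrices: they are the rank-1 matrices of the form x·S₁ + y·S₂.
The 2×2 minor of x·S₁ + y·S₂ on rows {1,2}, columns {1,2} is −36·xy − 18·y² = (-18)·(y)(2·x + y), vanishing at (x:y) = (1:0) and (1:-2).
M₁ = S₁ = [[6, -18, 0], [6, -18, 0], [-6, 18, 0]] = 6·(1, 1, -1)(1, -3, 0)ᵀ and M₂ = S₁ − 2·S₂ = [[-16, 24, -8], [-8, 12, -4], [24, -36, 12]] = (-4)·(2, 1, -3)(2, -3, 1)ᵀ, so take a₁ = (1, 1, -1), b₁ = (1, -3, 0), a₂ = (2, 1, -3), b₂ = (2, -3, 1).
Each slice is an integer combination of E₁ = a₁b₁ᵀ and E₂ = a₂b₂ᵀ: S₁ = 6·E₁, S₂ = 3·E₁ + 2·E₂, S₃ = E₂; reading off coefficients, c₁ = (6, 3, 0) and c₂ = (0, 2, 1).
Hence T = (1, 1, -1) ∘ (1, -3, 0) ∘ (6, 3, 0) + (2, 1, -3) ∘ (2, -3, 1) ∘ (0, 2, 1), so rank(T) ≤ 2.
These bounds meet, so rank(T) = 2.
Check entry T[3,3,3] = -3: (-1)·(0)·(0) + (-3)·(1)·(1) = -3.

2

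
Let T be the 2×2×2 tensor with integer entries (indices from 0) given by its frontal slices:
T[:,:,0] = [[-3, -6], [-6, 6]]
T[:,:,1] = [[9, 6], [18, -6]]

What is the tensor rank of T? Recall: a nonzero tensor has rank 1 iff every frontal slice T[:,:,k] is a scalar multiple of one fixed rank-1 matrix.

Lower bound: the mode-2 unfolding of T (rows indexed by j, columns by (i,k) = (0,0), (0,1), (1,0), (1,1)) is [[-3, 9, -6, 18], [-6, 6, 6, -6]].
There the 2×2 minor on rows j ∈ {0, 1}, columns (i,k) ∈ {(0,0), (0,1)} is det [[-3, 9], [-6, 6]] = 36 ≠ 0, so this unfolding has rank ≥ 2; CP rank is at least every unfolding rank, so rank(T) ≥ 2. (Flattening ranks never certify an upper bound on CP rank; for that we must actually write T with 2 rank-1 terms.)
Upper bound — finding two terms. Write S_k = T[:,:,k] for the frontal slices: S₀ = [[-3, -6], [-6, 6]], S₁ = [[9, 6], [18, -6]].
If T = a₁ ⊗ b₁ ⊗ c₁ + a₂ ⊗ b₂ ⊗ c₂ then each S_k = c₁[k]·a₁b₁ᵀ + c₂[k]·a₂b₂ᵀ. S₀ and S₁ are linearly independent, so a₁b₁ᵀ and a₂b₂ᵀ must span the same plane of matrices: they are the rank-1 matrices of the form x·S₀ + y·S₁.
det(x·S₀ + y·S₁) is −54·x² + 216·xy − 162·y² = (-54)·(x − 3·y)(x − y), vanishing at (x:y) = (3:1) and (1:1).
M₁ = 3·S₀ + S₁ = [[0, -12], [0, 12]] = (-12)·[1, -1][0, 1]ᵀ and M₂ = S₀ + S₁ = [[6, 0], [12, 0]] = 6·[1, 2][1, 0]ᵀ, so take a₁ = [1, -1], b₁ = [0, 1], a₂ = [1, 2], b₂ = [1, 0].
Each slice is an integer combination of E₁ = a₁b₁ᵀ and E₂ = a₂b₂ᵀ: S₀ = −6·E₁ − 3·E₂, S₁ = 6·E₁ + 9·E₂; reading off coefficients, c₁ = [-6, 6] and c₂ = [-3, 9].
Hence T = [1, -1] ⊗ [0, 1] ⊗ [-6, 6] + [1, 2] ⊗ [1, 0] ⊗ [-3, 9], so rank(T) ≤ 2.
These bounds meet, so rank(T) = 2.

2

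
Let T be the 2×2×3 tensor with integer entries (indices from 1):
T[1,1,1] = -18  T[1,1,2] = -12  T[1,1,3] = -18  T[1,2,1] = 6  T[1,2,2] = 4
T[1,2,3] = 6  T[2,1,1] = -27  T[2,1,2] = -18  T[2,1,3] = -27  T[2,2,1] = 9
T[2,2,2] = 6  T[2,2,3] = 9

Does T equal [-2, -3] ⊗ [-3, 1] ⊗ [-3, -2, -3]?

Yes

Reconstruct entrywise from the claimed factors. For example, T[1,1,1] = -18 and Σₗ aₗ[1]bₗ[1]cₗ[1] = (-2)·(-3)·(-3) = -18; checking all 12 entries, every one matches. The claim holds.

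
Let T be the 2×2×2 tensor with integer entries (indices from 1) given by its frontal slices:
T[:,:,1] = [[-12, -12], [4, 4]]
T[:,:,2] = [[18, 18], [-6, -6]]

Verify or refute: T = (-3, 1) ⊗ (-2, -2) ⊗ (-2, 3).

Yes

Reconstruct entrywise from the claimed factors. For example, T[2,2,1] = 4 and Σₗ aₗ[2]bₗ[2]cₗ[1] = (1)·(-2)·(-2) = 4; checking all 8 entries, every one matches. The claim holds.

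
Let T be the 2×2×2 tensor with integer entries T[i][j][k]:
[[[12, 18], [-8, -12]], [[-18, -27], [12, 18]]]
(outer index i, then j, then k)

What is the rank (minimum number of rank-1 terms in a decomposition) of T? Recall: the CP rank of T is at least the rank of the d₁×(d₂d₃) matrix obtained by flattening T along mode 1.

1

Lower bound: T ≠ 0 (e.g. T[0,0,0] = 12), so rank(T) ≥ 1.
Upper bound: if T = a ∘ b ∘ c then every fibre of T is a multiple of the corresponding factor, so read the factors off the fibres through the nonzero entry T[0,0,0] = 12.
The mode-1 fibre T[:,0,0] = [12, -18] gives a = [2, -3] (primitive direction); the mode-2 fibre T[0,:,0] = [12, -8] gives b = [3, -2]; then c[k] = T[0,0,k] / (a[0]·b[0]) = [12, 18] / 6 = [2, 3].
Expanding [2, -3] ∘ [3, -2] ∘ [2, 3] reproduces all 8 entries of T, so T = [2, -3] ∘ [3, -2] ∘ [2, 3] and rank(T) ≤ 1.
These bounds meet, so rank(T) = 1.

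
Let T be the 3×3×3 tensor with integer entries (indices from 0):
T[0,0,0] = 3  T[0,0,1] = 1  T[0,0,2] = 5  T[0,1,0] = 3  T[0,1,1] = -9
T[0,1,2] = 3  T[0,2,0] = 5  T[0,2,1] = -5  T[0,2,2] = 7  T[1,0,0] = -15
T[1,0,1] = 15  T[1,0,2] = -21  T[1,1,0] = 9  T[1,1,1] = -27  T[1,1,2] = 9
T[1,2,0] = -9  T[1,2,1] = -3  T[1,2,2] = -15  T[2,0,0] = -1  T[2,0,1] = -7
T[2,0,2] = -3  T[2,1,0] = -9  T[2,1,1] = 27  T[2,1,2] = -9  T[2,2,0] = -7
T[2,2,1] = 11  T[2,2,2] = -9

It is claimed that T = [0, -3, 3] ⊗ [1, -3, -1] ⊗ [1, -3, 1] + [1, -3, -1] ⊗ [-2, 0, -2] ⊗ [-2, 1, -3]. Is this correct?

Reconstruct entry (0,0,0) from the claimed factors: Σₗ aₗ[0]bₗ[0]cₗ[0] = (0)·(1)·(1) + (1)·(-2)·(-2) = 4, but T[0,0,0] = 3. The claim is false.

No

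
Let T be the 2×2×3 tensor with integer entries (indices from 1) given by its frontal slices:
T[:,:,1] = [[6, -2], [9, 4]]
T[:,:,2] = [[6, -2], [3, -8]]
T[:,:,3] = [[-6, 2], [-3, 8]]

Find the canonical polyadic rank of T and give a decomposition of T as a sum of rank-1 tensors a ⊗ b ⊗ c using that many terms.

rank(T) = 2

Lower bound: the mode-3 unfolding of T (rows indexed by k, columns by (i,j) = (1,1), (1,2), (2,1), (2,2)) is [[6, -2, 9, 4], [6, -2, 3, -8], [-6, 2, -3, 8]].
There the 2×2 minor on rows k ∈ {1, 2}, columns (i,j) ∈ {(1,1), (2,1)} is det [[6, 9], [6, 3]] = -36 ≠ 0, so this unfolding has rank ≥ 2; CP rank is at least every unfolding rank, so rank(T) ≥ 2. (This is only a lower bound: in general the CP rank may exceed every unfolding rank, so we still need to exhibit 2 rank-1 terms summing to T.)
Upper bound — finding two terms. Write S_k = T[:,:,k] for the frontal slices: S₁ = [[6, -2], [9, 4]], S₂ = [[6, -2], [3, -8]], S₃ = [[-6, 2], [-3, 8]].
If T = a₁ ⊗ b₁ ⊗ c₁ + a₂ ⊗ b₂ ⊗ c₂ then each S_k = c₁[k]·a₁b₁ᵀ + c₂[k]·a₂b₂ᵀ. S₁ and S₂ are linearly independent, so a₁b₁ᵀ and a₂b₂ᵀ must span the same plane of matrices: they are the rank-1 matrices of the form x·S₁ + y·S₂.
det(x·S₁ + y·S₂) is 42·x² − 42·y² = 42·(x − y)(x + y), vanishing at (x:y) = (1:1) and (1:-1).
M₁ = S₁ + S₂ = [[12, -4], [12, -4]] = 4·[1, 1][3, -1]ᵀ and M₂ = S₁ − S₂ = [[0, 0], [6, 12]] = 6·[0, 1][1, 2]ᵀ, so take a₁ = [1, 1], b₁ = [3, -1], a₂ = [0, 1], b₂ = [1, 2].
Each slice is an integer combination of E₁ = a₁b₁ᵀ and E₂ = a₂b₂ᵀ: S₁ = 2·E₁ + 3·E₂, S₂ = 2·E₁ − 3·E₂, S₃ = −2·E₁ + 3·E₂; reading off coefficients, c₁ = [2, 2, -2] and c₂ = [3, -3, 3].
Hence T = [1, 1] ⊗ [3, -1] ⊗ [2, 2, -2] + [0, 1] ⊗ [1, 2] ⊗ [3, -3, 3], so rank(T) ≤ 2.
These bounds meet, so rank(T) = 2.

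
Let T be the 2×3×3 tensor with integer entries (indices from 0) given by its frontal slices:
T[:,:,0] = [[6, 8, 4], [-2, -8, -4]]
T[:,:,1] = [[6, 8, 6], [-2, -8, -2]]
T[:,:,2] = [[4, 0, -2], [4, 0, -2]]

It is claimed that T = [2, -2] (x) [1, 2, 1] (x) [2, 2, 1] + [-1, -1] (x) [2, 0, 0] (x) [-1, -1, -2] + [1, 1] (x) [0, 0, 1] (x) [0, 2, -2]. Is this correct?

Reconstruct entry (0,0,2) from the claimed factors: Σₗ aₗ[0]bₗ[0]cₗ[2] = (2)·(1)·(1) + (-1)·(2)·(-2) + (1)·(0)·(-2) = 6, but T[0,0,2] = 4. The claim is false.

No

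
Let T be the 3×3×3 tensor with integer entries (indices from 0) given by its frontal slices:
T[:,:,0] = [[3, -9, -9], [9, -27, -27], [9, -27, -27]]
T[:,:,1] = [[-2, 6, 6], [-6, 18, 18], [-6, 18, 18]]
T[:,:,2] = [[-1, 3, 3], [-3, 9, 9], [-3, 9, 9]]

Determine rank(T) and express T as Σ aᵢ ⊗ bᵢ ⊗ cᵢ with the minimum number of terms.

rank(T) = 1

Lower bound: T ≠ 0 (e.g. T[0,0,0] = 3), so rank(T) ≥ 1.
Upper bound: if T = a ⊗ b ⊗ c then every fibre of T is a multiple of the corresponding factor, so read the factors off the fibres through the nonzero entry T[0,0,0] = 3.
The mode-1 fibre T[:,0,0] = [3, 9, 9] gives a = [1, 3, 3] (primitive direction); the mode-2 fibre T[0,:,0] = [3, -9, -9] gives b = [1, -3, -3]; then c[k] = T[0,0,k] / (a[0]·b[0]) = [3, -2, -1] / 1 = [3, -2, -1].
Expanding [1, 3, 3] ⊗ [1, -3, -3] ⊗ [3, -2, -1] reproduces all 27 entries of T, so T = [1, 3, 3] ⊗ [1, -3, -3] ⊗ [3, -2, -1] and rank(T) ≤ 1.
These bounds meet, so rank(T) = 1.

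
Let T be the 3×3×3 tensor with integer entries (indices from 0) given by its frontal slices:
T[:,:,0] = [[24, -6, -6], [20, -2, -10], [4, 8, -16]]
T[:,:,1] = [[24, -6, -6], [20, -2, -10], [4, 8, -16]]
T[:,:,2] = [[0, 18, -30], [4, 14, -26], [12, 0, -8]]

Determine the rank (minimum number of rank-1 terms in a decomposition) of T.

2

Lower bound: the mode-3 unfolding of T (rows indexed by k, columns by (i,j) = (0,0), (0,1), (0,2), (1,0), (1,1), (1,2), (2,0), (2,1), (2,2)) is [[24, -6, -6, 20, -2, -10, 4, 8, -16], [24, -6, -6, 20, -2, -10, 4, 8, -16], [0, 18, -30, 4, 14, -26, 12, 0, -8]].
There the 2×2 minor on rows k ∈ {0, 2}, columns (i,j) ∈ {(0,0), (0,1)} is det [[24, -6], [0, 18]] = 432 ≠ 0, so this unfolding has rank ≥ 2; CP rank is at least every unfolding rank, so rank(T) ≥ 2. (This is only a lower bound: in general the CP rank may exceed every unfolding rank, so we still need to exhibit 2 rank-1 terms summing to T.)
Upper bound — finding two terms. Write S_k = T[:,:,k] for the frontal slices: S₀ = [[24, -6, -6], [20, -2, -10], [4, 8, -16]], S₁ = [[24, -6, -6], [20, -2, -10], [4, 8, -16]], S₂ = [[0, 18, -30], [4, 14, -26], [12, 0, -8]].
If T = a₁ (x) b₁ (x) c₁ + a₂ (x) b₂ (x) c₂ then each S_k = c₁[k]·a₁b₁ᵀ + c₂[k]·a₂b₂ᵀ. S₀ and S₂ are linearly independent, so a₁b₁ᵀ and a₂b₂ᵀ must span the same plane of matrices: they are the rank-1 matrices of the form x·S₀ + y·S₂.
The 2×2 minor of x·S₀ + y·S₂ on rows {0,1}, columns {0,1} is 72·x² − 72·y² = 72·(x − y)(x + y), vanishing at (x:y) = (1:1) and (1:-1).
M₁ = S₀ + S₂ = [[24, 12, -36], [24, 12, -36], [16, 8, -24]] = 4·[3, 3, 2][2, 1, -3]ᵀ and M₂ = S₀ − S₂ = [[24, -24, 24], [16, -16, 16], [-8, 8, -8]] = 8·[3, 2, -1][1, -1, 1]ᵀ, so take a₁ = [3, 3, 2], b₁ = [2, 1, -3], a₂ = [3, 2, -1], b₂ = [1, -1, 1].
Each slice is an integer combination of E₁ = a₁b₁ᵀ and E₂ = a₂b₂ᵀ: S₀ = 2·E₁ + 4·E₂, S₁ = 2·E₁ + 4·E₂, S₂ = 2·E₁ − 4·E₂; reading off coefficients, c₁ = [2, 2, 2] and c₂ = [4, 4, -4].
Hence T = [3, 3, 2] (x) [2, 1, -3] (x) [2, 2, 2] + [3, 2, -1] (x) [1, -1, 1] (x) [4, 4, -4], so rank(T) ≤ 2.
These bounds meet, so rank(T) = 2.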